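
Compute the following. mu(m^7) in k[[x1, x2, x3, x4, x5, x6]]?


C(n+d-1,d)=C(12,7)=792


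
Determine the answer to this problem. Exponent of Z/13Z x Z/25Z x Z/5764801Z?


Exponent = lcm of the cyclic orders; pairwise coprime => product.
13^1*5^2*7^8=13*25*5764801=1873560325


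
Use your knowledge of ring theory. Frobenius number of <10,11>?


gcd(10,11)=1 => F=ab-a-b=10*11-10-11=110-21=89


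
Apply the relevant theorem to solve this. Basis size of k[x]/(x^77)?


Basis: 1,x,...,x^76
dim=77


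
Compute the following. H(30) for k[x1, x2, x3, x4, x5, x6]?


C(d+n-1,n-1)=C(35,5)=324632


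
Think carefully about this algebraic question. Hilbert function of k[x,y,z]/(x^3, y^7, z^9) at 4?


Need i<3, j<7, k<9 with i+j+k=4.
For each i, j ranges over max(0,4-i-8)..min(6,4-i):
  i=0: j in [0,4] -> 5
  i=1: j in [0,3] -> 4
  i=2: j in [0,2] -> 3
H(4) = 5+4+3 = 12


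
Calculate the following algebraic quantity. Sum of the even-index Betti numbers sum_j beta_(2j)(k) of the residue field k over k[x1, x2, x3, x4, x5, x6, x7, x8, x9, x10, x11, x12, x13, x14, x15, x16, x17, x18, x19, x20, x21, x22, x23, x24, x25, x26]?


Koszul resolution: beta_i(k)=C(n,i), n=26
sum_even C(26,i) = 2^(n-1) = 2^25 = 33554432


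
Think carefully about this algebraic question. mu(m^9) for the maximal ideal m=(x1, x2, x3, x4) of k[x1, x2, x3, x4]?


Graded Nakayama: mu(m^d) = dim_k (m^d/m^(d+1)) = #degree-9 monomials in 4 vars
C(n+d-1,d)=C(12,9)=220


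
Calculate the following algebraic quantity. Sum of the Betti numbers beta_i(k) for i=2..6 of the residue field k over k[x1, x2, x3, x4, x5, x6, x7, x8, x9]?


Koszul resolution: beta_i(k)=C(n,i), n=9
C(9,2)=36, C(9,3)=84, C(9,4)=126, C(9,5)=126, C(9,6)=84
Sum=456


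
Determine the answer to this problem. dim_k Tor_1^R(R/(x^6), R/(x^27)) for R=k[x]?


Tor_1(R/I,R/J)=(I cap J)/IJ=(x^27)/(x^33)
dim=33-27=min(6,27)=6


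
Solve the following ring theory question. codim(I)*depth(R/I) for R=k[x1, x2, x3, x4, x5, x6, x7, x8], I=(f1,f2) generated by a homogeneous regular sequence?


codim=2, depth=dim(R/I)=8-2=6
Product=2*6=12


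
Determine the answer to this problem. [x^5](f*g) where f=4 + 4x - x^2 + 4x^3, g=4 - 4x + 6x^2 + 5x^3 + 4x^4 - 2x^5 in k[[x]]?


[x^5] = sum a_i*b_j, i+j=5
  4*-2=-8
  4*4=16
  -1*5=-5
  4*6=24
Sum=27


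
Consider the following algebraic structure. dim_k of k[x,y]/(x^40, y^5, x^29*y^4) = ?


k[x,y]/I, I = (x^40, y^5, x^29*y^4)
Rect: 40x5=200. Corner: (40-29)x(5-4)=11.
dim = 200-11 = 189


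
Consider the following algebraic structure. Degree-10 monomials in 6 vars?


C(d+n-1,n-1)=C(15,5)=3003


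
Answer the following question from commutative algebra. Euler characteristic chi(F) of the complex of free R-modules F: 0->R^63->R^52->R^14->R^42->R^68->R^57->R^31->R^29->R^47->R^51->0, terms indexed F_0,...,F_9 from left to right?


chi = sum (-1)^i * rank:
(-1)^0*63=63
(-1)^1*52=-52
(-1)^2*14=14
(-1)^3*42=-42
(-1)^4*68=68
(-1)^5*57=-57
(-1)^6*31=31
(-1)^7*29=-29
(-1)^8*47=47
(-1)^9*51=-51
chi=-8


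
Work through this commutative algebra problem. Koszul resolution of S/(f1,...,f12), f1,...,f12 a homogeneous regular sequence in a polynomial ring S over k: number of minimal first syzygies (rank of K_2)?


Regular sequence => Koszul complex is the minimal free resolution.
Syz_1 minimally generated by Koszul relations f_i*e_j - f_j*e_i (i<j): mu(Syz_1) = beta_2 = C(m,2) = m(m-1)/2
m=12
12*11/2 = 66


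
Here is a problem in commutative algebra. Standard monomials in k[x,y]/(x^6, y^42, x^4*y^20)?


k[x,y]/I, I = (x^6, y^42, x^4*y^20)
Rect: 6x42=252. Corner: (6-4)x(42-20)=44.
dim = 252-44 = 208


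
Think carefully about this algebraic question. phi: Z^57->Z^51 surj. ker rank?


rank(ker) = 57-51 = 6


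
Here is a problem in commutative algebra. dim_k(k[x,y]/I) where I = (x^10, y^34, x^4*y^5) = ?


k[x,y]/I, I = (x^10, y^34, x^4*y^5)
Rect: 10x34=340. Corner: (10-4)x(34-5)=174.
dim = 340-174 = 166


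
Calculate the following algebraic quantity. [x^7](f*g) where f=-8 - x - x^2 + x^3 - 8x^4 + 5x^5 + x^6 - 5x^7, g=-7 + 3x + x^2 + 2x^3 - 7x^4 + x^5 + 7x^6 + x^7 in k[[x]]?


[x^7] = sum a_i*b_j, i+j=7
  -8*1=-8
  -1*7=-7
  -1*1=-1
  1*-7=-7
  -8*2=-16
  5*1=5
  1*3=3
  -5*-7=35
Sum=4


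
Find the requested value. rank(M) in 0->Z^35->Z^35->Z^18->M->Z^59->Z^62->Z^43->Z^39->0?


Alt sum=0:
(-1)^0*35 + (-1)^1*35 + (-1)^2*18 + (-1)^3*? + (-1)^4*59 + (-1)^5*62 + (-1)^6*43 + (-1)^7*39=0
rank(M)=19


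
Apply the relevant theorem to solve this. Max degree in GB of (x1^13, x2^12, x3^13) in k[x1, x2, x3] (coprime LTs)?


Pure powers, coprime LTs => already GB.
Degrees: 13, 12, 13
Max=13


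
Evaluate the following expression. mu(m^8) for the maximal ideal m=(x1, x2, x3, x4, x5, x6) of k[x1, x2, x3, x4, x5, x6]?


Graded Nakayama: mu(m^d) = dim_k (m^d/m^(d+1)) = #degree-8 monomials in 6 vars
C(n+d-1,d)=C(13,8)=1287


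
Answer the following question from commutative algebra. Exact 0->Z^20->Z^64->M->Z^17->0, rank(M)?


Alt sum=0:
(-1)^0*20 + (-1)^1*64 + (-1)^2*? + (-1)^3*17=0
rank(M)=61


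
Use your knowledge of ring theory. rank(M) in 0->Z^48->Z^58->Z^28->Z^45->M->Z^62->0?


Alt sum=0:
(-1)^0*48 + (-1)^1*58 + (-1)^2*28 + (-1)^3*45 + (-1)^4*? + (-1)^5*62=0
rank(M)=89


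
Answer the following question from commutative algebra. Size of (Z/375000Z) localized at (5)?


5-primary part: 375000=5^6*24
Size=5^6=15625


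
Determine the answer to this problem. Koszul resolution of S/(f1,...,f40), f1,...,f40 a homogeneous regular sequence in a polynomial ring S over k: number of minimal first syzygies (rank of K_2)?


Regular sequence => Koszul complex is the minimal free resolution.
Syz_1 minimally generated by Koszul relations f_i*e_j - f_j*e_i (i<j): mu(Syz_1) = beta_2 = C(m,2) = m(m-1)/2
m=40
40*39/2 = 780


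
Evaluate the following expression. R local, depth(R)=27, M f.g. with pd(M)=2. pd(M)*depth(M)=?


pd+depth=27
depth=27-2=25
pd*depth=2*25=50


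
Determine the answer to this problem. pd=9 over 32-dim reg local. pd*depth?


pd+depth=32
depth=32-9=23
pd*depth=9*23=207


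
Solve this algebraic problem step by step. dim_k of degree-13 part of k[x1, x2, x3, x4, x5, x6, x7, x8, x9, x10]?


C(d+n-1,n-1)=C(22,9)=497420


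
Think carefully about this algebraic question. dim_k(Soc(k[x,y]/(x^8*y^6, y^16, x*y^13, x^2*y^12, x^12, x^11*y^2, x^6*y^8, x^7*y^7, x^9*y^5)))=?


Socle = ann(m) = span of standard monomials u with x*u, y*u in I (staircase corners).
Minimal generators: x^12, x^11*y^2, x^9*y^5, x^8*y^6, x^7*y^7, x^6*y^8, x^2*y^12, x*y^13, y^16
Corners: y^15, xy^12, x^5y^11, x^6y^7, x^7y^6, x^8y^5, x^10y^4, x^11y
Socle dim=8


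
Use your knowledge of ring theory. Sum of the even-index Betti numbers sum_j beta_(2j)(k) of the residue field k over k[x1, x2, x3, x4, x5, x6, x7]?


Koszul resolution: beta_i(k)=C(n,i), n=7
sum_even C(7,i) = 2^(n-1) = 2^6 = 64


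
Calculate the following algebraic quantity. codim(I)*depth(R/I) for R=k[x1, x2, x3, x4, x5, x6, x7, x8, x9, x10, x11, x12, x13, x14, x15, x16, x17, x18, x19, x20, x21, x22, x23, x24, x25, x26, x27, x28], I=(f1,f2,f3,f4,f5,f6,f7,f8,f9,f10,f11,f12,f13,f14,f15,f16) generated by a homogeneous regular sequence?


codim=16, depth=dim(R/I)=28-16=12
Product=16*12=192


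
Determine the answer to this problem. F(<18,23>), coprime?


gcd(18,23)=1 => F=ab-a-b=18*23-18-23=414-41=373


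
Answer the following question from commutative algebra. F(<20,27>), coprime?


gcd(20,27)=1 => F=ab-a-b=20*27-20-27=540-47=493


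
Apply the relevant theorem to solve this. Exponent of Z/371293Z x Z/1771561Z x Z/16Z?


Exponent = lcm of the cyclic orders; pairwise coprime => product.
13^5*11^6*2^4=371293*1771561*16=10524291173968


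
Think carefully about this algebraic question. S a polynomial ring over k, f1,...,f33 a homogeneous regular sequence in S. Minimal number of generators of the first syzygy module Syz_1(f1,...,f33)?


Regular sequence => Koszul complex is the minimal free resolution.
Syz_1 minimally generated by Koszul relations f_i*e_j - f_j*e_i (i<j): mu(Syz_1) = beta_2 = C(m,2) = m(m-1)/2
m=33
33*32/2 = 528


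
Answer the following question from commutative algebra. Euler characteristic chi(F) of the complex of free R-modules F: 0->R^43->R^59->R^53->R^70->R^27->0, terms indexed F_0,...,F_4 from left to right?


chi = sum (-1)^i * rank:
(-1)^0*43=43
(-1)^1*59=-59
(-1)^2*53=53
(-1)^3*70=-70
(-1)^4*27=27
chi=-6


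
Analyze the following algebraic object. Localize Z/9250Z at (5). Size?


5-primary part: 9250=5^3*74
Size=5^3=125


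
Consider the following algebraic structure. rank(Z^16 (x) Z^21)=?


rank(M(x)N) = rank(M)*rank(N)
16*21 = 336


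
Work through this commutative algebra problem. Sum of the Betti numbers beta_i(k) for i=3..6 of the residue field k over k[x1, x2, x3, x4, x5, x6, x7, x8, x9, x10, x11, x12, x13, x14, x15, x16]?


Koszul resolution: beta_i(k)=C(n,i), n=16
C(16,3)=560, C(16,4)=1820, C(16,5)=4368, C(16,6)=8008
Sum=14756


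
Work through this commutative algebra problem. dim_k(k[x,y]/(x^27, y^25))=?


Basis: x^i*y^j, i<27, j<25
27*25=675


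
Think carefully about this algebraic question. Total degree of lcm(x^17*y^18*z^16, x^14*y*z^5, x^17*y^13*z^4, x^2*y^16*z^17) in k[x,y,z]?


lcm = componentwise max:
x: max(17,14,17,2)=17
y: max(18,1,13,16)=18
z: max(16,5,4,17)=17
Total=17+18+17=52


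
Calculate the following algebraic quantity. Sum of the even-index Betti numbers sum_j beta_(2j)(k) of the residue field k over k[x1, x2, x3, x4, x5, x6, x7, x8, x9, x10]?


Koszul resolution: beta_i(k)=C(n,i), n=10
sum_even C(10,i) = 2^(n-1) = 2^9 = 512


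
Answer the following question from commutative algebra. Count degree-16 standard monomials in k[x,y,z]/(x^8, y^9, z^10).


Need i<8, j<9, k<10 with i+j+k=16.
For each i, j ranges over max(0,16-i-9)..min(8,16-i):
  i=0: j in [7,8] -> 2
  i=1: j in [6,8] -> 3
  i=2: j in [5,8] -> 4
  i=3: j in [4,8] -> 5
  i=4: j in [3,8] -> 6
  i=5: j in [2,8] -> 7
  i=6: j in [1,8] -> 8
  i=7: j in [0,8] -> 9
H(16) = 2+3+4+5+6+7+8+9 = 44


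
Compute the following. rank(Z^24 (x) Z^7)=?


rank(M(x)N) = rank(M)*rank(N)
24*7 = 168


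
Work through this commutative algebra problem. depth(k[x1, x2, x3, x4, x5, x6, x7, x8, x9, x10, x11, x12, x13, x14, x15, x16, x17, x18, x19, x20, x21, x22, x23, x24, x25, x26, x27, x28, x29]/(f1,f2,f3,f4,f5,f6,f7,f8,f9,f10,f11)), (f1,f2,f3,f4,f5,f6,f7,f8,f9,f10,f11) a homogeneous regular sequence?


depth(R)=29
depth(R/I)=29-11=18


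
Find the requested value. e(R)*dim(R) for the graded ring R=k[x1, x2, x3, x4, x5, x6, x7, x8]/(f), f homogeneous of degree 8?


e(R)=deg(f)=8, dim(R)=8-1=7
e*dim=8*7=56


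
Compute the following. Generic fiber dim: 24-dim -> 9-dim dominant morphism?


dim(fiber)=dim(X)-dim(Y)=24-9=15


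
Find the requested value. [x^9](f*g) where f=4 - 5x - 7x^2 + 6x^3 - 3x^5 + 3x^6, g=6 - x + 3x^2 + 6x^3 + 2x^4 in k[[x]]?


[x^9] = sum a_i*b_j, i+j=9
  -3*2=-6
  3*6=18
Sum=12


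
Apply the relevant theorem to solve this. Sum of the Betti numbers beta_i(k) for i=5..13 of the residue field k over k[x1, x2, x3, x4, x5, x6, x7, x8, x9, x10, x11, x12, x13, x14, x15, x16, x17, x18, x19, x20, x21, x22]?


Koszul resolution: beta_i(k)=C(n,i), n=22
C(22,5)=26334, C(22,6)=74613, C(22,7)=170544, C(22,8)=319770, C(22,9)=497420, C(22,10)=646646, C(22,11)=705432, C(22,12)=646646, C(22,13)=497420
Sum=3584825


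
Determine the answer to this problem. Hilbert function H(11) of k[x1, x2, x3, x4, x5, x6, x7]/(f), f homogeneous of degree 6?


C(17,6)-C(11,6)=12376-462=11914


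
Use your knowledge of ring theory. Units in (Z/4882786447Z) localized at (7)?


Local ring = Z/40353607Z.
phi(40353607) = 7^8*(7-1) = 34588806


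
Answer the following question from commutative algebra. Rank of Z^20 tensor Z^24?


rank(M(x)N) = rank(M)*rank(N)
20*24 = 480


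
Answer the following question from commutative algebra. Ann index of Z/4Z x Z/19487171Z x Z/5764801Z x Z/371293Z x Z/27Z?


Exponent = lcm of the cyclic orders; pairwise coprime => product.
2^2*11^7*7^8*13^5*3^3=4*19487171*5764801*371293*27=4504780488085656102324


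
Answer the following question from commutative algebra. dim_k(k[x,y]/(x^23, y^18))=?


Basis: x^i*y^j, i<23, j<18
23*18=414


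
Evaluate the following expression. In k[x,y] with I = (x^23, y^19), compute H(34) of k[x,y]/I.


k[x,y], I = (x^23, y^19), d = 34
Need i < 23 and d-i < 19.
Range: 16 <= i <= 22.
H(34) = 7


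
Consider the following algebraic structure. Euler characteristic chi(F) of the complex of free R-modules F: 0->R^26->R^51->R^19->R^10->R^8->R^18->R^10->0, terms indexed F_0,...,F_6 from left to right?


chi = sum (-1)^i * rank:
(-1)^0*26=26
(-1)^1*51=-51
(-1)^2*19=19
(-1)^3*10=-10
(-1)^4*8=8
(-1)^5*18=-18
(-1)^6*10=10
chi=-16


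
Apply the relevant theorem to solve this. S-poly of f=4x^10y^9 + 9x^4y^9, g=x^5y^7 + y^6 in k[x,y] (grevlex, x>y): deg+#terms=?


LT(f)=4x^10y^9, LT(g)=x^5y^7
lcm(LM)=x^10y^9
S(f,g) (scaled by 4 to clear denominators) = 1*f - 4x^5y^2*g = -4x^5y^8 + 9x^4y^9
2 terms, deg 13.
13+2=15


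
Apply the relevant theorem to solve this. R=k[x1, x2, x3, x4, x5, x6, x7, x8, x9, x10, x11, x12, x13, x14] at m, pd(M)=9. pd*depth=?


pd+depth=14
depth=14-9=5
pd*depth=9*5=45


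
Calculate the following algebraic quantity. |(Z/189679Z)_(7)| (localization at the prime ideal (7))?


7-primary part: 189679=7^4*79
Size=7^4=2401


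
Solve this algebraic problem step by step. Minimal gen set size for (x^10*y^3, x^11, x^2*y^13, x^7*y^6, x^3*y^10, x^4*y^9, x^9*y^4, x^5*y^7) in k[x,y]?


Remove redundant (divisible by others).
Min: x^11, x^10*y^3, x^9*y^4, x^7*y^6, x^5*y^7, x^4*y^9, x^3*y^10, x^2*y^13
Count=8


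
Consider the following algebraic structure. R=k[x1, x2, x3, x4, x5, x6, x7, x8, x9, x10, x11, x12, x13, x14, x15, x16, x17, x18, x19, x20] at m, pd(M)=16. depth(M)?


pd+depth=depth(R)=20
depth=20-16=4


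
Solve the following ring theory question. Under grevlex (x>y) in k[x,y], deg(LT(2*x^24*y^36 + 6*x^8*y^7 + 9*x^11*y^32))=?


LT: 2*x^24*y^36
deg_x=24, deg_y=36
Total=24+36=60


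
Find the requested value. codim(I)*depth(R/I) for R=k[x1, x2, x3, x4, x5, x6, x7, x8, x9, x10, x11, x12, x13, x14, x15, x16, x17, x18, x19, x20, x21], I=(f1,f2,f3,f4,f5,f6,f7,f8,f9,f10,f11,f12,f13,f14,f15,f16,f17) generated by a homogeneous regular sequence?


codim=17, depth=dim(R/I)=21-17=4
Product=17*4=68


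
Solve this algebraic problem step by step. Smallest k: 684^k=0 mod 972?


684^k mod 972:
k=1: 684
k=2: 324
k=3: 0
First zero at k = 3


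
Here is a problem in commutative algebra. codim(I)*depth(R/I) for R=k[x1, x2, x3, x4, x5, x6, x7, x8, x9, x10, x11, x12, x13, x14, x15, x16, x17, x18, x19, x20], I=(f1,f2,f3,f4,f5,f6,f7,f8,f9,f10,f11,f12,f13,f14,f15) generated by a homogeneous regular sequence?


codim=15, depth=dim(R/I)=20-15=5
Product=15*5=75


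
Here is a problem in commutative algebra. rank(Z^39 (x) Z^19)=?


rank(M(x)N) = rank(M)*rank(N)
39*19 = 741


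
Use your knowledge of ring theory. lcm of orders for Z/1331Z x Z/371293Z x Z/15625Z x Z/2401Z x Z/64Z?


Exponent = lcm of the cyclic orders; pairwise coprime => product.
11^3*13^5*5^6*7^4*2^6=1331*371293*15625*2401*64=1186552550183000000


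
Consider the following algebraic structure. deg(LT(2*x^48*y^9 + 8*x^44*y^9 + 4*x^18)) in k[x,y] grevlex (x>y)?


LT: 2*x^48*y^9
deg_x=48, deg_y=9
Total=48+9=57


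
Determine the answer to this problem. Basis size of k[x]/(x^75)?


Basis: 1,x,...,x^74
dim=75


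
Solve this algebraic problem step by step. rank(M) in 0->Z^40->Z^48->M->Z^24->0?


Alt sum=0:
(-1)^0*40 + (-1)^1*48 + (-1)^2*? + (-1)^3*24=0
rank(M)=32


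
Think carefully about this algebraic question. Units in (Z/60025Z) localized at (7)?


Local ring = Z/2401Z.
phi(2401) = 7^3*(7-1) = 2058


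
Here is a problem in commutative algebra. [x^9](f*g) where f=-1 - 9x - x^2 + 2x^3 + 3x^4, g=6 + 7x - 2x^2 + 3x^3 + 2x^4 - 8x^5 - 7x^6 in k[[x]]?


[x^9] = sum a_i*b_j, i+j=9
  2*-7=-14
  3*-8=-24
Sum=-38


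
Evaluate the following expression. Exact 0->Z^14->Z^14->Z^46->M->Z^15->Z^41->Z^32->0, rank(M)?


Alt sum=0:
(-1)^0*14 + (-1)^1*14 + (-1)^2*46 + (-1)^3*? + (-1)^4*15 + (-1)^5*41 + (-1)^6*32=0
rank(M)=52


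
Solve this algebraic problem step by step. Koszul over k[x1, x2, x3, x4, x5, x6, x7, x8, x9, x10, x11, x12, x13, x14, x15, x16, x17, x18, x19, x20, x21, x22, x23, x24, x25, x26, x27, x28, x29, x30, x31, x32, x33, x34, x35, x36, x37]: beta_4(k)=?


C(n,i)=C(37,4)=66045


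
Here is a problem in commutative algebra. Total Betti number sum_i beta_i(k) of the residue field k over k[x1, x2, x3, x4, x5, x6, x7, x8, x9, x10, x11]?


Koszul resolution: beta_i(k)=C(n,i), n=11
sum_i C(11,i) = 2^11 = 2048


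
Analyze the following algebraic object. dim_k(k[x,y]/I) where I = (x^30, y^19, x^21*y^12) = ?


k[x,y]/I, I = (x^30, y^19, x^21*y^12)
Rect: 30x19=570. Corner: (30-21)x(19-12)=63.
dim = 570-63 = 507


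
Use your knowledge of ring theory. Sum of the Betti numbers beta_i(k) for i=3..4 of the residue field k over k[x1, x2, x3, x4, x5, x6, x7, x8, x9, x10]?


Koszul resolution: beta_i(k)=C(n,i), n=10
C(10,3)=120, C(10,4)=210
Sum=330


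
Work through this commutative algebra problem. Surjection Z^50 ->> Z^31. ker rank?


rank(ker) = 50-31 = 19


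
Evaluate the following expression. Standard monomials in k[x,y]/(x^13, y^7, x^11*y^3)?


k[x,y]/I, I = (x^13, y^7, x^11*y^3)
Rect: 13x7=91. Corner: (13-11)x(7-3)=8.
dim = 91-8 = 83


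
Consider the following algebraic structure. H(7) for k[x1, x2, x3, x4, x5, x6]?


C(d+n-1,n-1)=C(12,5)=792


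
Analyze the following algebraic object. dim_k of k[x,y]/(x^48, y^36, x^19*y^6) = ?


k[x,y]/I, I = (x^48, y^36, x^19*y^6)
Rect: 48x36=1728. Corner: (48-19)x(36-6)=870.
dim = 1728-870 = 858


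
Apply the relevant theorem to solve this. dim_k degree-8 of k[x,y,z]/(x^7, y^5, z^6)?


Need i<7, j<5, k<6 with i+j+k=8.
For each i, j ranges over max(0,8-i-5)..min(4,8-i):
  i=0: j in [3,4] -> 2
  i=1: j in [2,4] -> 3
  i=2: j in [1,4] -> 4
  i=3: j in [0,4] -> 5
  i=4: j in [0,4] -> 5
  i=5: j in [0,3] -> 4
  i=6: j in [0,2] -> 3
H(8) = 2+3+4+5+5+4+3 = 26


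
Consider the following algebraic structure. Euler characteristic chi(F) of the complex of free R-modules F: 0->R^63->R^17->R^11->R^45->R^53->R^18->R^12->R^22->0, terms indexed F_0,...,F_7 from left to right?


chi = sum (-1)^i * rank:
(-1)^0*63=63
(-1)^1*17=-17
(-1)^2*11=11
(-1)^3*45=-45
(-1)^4*53=53
(-1)^5*18=-18
(-1)^6*12=12
(-1)^7*22=-22
chi=37


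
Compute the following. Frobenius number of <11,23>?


gcd(11,23)=1 => F=ab-a-b=11*23-11-23=253-34=219


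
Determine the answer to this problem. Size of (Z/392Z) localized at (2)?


2-primary part: 392=2^3*49
Size=2^3=8


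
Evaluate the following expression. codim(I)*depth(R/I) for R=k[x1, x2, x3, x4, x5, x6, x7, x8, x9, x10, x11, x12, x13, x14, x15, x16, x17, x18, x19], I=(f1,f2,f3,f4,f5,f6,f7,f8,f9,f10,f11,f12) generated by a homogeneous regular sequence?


codim=12, depth=dim(R/I)=19-12=7
Product=12*7=84


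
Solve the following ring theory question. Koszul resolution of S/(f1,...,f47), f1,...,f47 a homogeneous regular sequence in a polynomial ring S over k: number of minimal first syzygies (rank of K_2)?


Regular sequence => Koszul complex is the minimal free resolution.
Syz_1 minimally generated by Koszul relations f_i*e_j - f_j*e_i (i<j): mu(Syz_1) = beta_2 = C(m,2) = m(m-1)/2
m=47
47*46/2 = 1081


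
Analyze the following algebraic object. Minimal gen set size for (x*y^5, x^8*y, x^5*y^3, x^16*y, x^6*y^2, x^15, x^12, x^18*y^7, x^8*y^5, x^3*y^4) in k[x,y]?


Remove redundant (divisible by others).
x^15 redundant.
x^8*y^5 redundant.
x^18*y^7 redundant.
x^16*y redundant.
Min: x^12, x^8*y, x^6*y^2, x^5*y^3, x^3*y^4, x*y^5
Count=6


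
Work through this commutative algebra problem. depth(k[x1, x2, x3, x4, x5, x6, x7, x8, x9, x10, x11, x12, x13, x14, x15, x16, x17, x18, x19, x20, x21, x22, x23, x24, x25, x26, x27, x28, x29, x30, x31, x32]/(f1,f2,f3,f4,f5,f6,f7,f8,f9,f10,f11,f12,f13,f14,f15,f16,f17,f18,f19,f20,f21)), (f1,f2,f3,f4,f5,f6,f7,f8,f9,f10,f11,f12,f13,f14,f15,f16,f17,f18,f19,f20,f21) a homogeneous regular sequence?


depth(R)=32
depth(R/I)=32-21=11


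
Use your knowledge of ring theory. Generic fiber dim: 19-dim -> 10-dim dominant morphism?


dim(fiber)=dim(X)-dim(Y)=19-10=9


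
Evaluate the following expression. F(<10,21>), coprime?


gcd(10,21)=1 => F=ab-a-b=10*21-10-21=210-31=179


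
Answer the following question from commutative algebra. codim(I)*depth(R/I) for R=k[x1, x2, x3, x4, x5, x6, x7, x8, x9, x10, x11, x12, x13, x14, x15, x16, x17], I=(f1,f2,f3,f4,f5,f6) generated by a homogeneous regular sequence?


codim=6, depth=dim(R/I)=17-6=11
Product=6*11=66


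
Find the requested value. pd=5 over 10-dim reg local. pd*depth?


pd+depth=10
depth=10-5=5
pd*depth=5*5=25


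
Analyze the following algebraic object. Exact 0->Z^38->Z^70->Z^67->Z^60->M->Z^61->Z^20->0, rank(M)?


Alt sum=0:
(-1)^0*38 + (-1)^1*70 + (-1)^2*67 + (-1)^3*60 + (-1)^4*? + (-1)^5*61 + (-1)^6*20=0
rank(M)=66


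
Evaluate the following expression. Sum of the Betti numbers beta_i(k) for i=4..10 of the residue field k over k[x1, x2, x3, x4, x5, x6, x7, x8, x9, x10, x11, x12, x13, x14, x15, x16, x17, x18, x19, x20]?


Koszul resolution: beta_i(k)=C(n,i), n=20
C(20,4)=4845, C(20,5)=15504, C(20,6)=38760, C(20,7)=77520, C(20,8)=125970, C(20,9)=167960, C(20,10)=184756
Sum=615315


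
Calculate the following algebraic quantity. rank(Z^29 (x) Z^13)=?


rank(M(x)N) = rank(M)*rank(N)
29*13 = 377


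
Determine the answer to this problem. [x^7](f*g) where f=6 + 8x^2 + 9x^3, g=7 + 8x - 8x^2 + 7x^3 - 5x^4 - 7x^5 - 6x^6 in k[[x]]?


[x^7] = sum a_i*b_j, i+j=7
  8*-7=-56
  9*-5=-45
Sum=-101


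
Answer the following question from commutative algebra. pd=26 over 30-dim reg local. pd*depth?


pd+depth=30
depth=30-26=4
pd*depth=26*4=104


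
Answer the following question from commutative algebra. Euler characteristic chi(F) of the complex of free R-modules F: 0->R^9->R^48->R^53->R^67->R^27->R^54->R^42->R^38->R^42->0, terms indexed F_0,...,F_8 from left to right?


chi = sum (-1)^i * rank:
(-1)^0*9=9
(-1)^1*48=-48
(-1)^2*53=53
(-1)^3*67=-67
(-1)^4*27=27
(-1)^5*54=-54
(-1)^6*42=42
(-1)^7*38=-38
(-1)^8*42=42
chi=-34


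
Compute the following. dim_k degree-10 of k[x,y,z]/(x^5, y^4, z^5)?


Need i<5, j<4, k<5 with i+j+k=10.
For each i, j ranges over max(0,10-i-4)..min(3,10-i):
  i=0: j in [6,3] -> 0
  i=1: j in [5,3] -> 0
  i=2: j in [4,3] -> 0
  i=3: j in [3,3] -> 1
  i=4: j in [2,3] -> 2
H(10) = 0+0+0+1+2 = 3


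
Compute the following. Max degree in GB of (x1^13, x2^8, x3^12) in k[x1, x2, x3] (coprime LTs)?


Pure powers, coprime LTs => already GB.
Degrees: 13, 8, 12
Max=13


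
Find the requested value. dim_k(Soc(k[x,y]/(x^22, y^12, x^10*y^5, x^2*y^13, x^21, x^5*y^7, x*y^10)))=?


Socle = ann(m) = span of standard monomials u with x*u, y*u in I (staircase corners).
Redundant generators: x^22, x^2*y^13
Minimal generators: x^21, x^10*y^5, x^5*y^7, x*y^10, y^12
Corners: y^11, x^4y^9, x^9y^6, x^20y^4
Socle dim=4


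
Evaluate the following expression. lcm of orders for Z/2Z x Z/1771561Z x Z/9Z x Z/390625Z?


Exponent = lcm of the cyclic orders; pairwise coprime => product.
2^1*11^6*3^2*5^8=2*1771561*9*390625=12456288281250


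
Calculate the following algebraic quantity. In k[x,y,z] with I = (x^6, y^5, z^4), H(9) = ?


Need i<6, j<5, k<4 with i+j+k=9.
For each i, j ranges over max(0,9-i-3)..min(4,9-i):
  i=0: j in [6,4] -> 0
  i=1: j in [5,4] -> 0
  i=2: j in [4,4] -> 1
  i=3: j in [3,4] -> 2
  i=4: j in [2,4] -> 3
  i=5: j in [1,4] -> 4
H(9) = 0+0+1+2+3+4 = 10


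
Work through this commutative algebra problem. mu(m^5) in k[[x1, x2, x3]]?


C(n+d-1,d)=C(7,5)=21


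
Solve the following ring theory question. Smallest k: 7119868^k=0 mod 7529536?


7119868^k mod 7529536:
k=1: 7119868
k=2: 2042320
k=3: 1361024
k=4: 1690304
k=5: 5378240
k=6: 0
First zero at k = 6


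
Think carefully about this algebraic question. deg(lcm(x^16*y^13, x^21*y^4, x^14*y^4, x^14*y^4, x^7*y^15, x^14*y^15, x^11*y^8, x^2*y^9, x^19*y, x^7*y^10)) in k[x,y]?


lcm = componentwise max:
x: max(16,21,14,14,7,14,11,2,19,7)=21
y: max(13,4,4,4,15,15,8,9,1,10)=15
Total=21+15=36


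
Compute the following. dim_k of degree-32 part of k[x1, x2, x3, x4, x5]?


C(d+n-1,n-1)=C(36,4)=58905


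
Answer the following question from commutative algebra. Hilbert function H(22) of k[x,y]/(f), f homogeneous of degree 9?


H(t)=d for t>=d-1.
d=9, t=22
H(22)=9


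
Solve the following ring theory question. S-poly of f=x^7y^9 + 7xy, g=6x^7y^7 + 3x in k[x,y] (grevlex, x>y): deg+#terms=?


LT(f)=x^7y^9, LT(g)=6x^7y^7
lcm(LM)=x^7y^9
S(f,g) (scaled by 6 to clear denominators) = 6*f - y^2*g = -3xy^2 + 42xy
2 terms, deg 3.
3+2=5


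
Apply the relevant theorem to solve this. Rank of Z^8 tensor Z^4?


rank(M(x)N) = rank(M)*rank(N)
8*4 = 32


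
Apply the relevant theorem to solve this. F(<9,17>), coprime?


gcd(9,17)=1 => F=ab-a-b=9*17-9-17=153-26=127


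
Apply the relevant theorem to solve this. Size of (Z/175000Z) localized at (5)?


5-primary part: 175000=5^5*56
Size=5^5=3125


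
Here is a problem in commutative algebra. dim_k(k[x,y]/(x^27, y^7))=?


Basis: x^i*y^j, i<27, j<7
27*7=189


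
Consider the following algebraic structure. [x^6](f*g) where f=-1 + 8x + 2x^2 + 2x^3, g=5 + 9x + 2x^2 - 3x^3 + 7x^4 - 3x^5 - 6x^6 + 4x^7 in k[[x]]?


[x^6] = sum a_i*b_j, i+j=6
  -1*-6=6
  8*-3=-24
  2*7=14
  2*-3=-6
Sum=-10


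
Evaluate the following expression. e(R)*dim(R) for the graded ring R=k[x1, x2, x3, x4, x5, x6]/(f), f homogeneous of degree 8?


e(R)=deg(f)=8, dim(R)=6-1=5
e*dim=8*5=40


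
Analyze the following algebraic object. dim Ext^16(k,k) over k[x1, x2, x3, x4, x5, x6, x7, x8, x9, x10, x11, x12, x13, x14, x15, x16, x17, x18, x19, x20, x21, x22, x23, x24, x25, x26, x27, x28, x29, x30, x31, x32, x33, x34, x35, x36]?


C(n,i)=C(36,16)=7307872110


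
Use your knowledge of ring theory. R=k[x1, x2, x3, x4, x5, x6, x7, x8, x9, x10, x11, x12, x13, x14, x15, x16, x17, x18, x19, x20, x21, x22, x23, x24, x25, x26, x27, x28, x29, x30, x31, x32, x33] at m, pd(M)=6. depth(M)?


pd+depth=depth(R)=33
depth=33-6=27


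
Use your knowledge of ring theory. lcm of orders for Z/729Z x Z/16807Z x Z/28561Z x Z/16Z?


Exponent = lcm of the cyclic orders; pairwise coprime => product.
3^6*7^5*13^4*2^4=729*16807*28561*16=5599008415728


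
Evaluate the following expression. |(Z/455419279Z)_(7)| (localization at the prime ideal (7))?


7-primary part: 455419279=7^8*79
Size=7^8=5764801


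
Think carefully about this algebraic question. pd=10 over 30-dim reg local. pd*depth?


pd+depth=30
depth=30-10=20
pd*depth=10*20=200


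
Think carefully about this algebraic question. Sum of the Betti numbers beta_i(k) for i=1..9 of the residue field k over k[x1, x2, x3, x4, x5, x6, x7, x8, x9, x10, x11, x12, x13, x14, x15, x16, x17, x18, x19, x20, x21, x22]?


Koszul resolution: beta_i(k)=C(n,i), n=22
C(22,1)=22, C(22,2)=231, C(22,3)=1540, C(22,4)=7315, C(22,5)=26334, C(22,6)=74613, C(22,7)=170544, C(22,8)=319770, C(22,9)=497420
Sum=1097789


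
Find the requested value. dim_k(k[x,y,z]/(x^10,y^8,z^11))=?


Basis: x^iy^jz^k, i<10,j<8,k<11
10*8*11=880


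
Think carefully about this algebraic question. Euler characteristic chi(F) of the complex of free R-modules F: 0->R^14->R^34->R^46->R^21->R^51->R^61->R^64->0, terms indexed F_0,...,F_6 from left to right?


chi = sum (-1)^i * rank:
(-1)^0*14=14
(-1)^1*34=-34
(-1)^2*46=46
(-1)^3*21=-21
(-1)^4*51=51
(-1)^5*61=-61
(-1)^6*64=64
chi=59


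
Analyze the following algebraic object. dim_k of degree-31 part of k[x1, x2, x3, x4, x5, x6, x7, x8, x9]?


C(d+n-1,n-1)=C(39,8)=61523748


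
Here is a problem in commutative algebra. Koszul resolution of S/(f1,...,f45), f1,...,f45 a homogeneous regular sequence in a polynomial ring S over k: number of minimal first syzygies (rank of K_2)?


Regular sequence => Koszul complex is the minimal free resolution.
Syz_1 minimally generated by Koszul relations f_i*e_j - f_j*e_i (i<j): mu(Syz_1) = beta_2 = C(m,2) = m(m-1)/2
m=45
45*44/2 = 990


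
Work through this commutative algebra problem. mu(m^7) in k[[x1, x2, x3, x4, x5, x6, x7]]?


C(n+d-1,d)=C(13,7)=1716


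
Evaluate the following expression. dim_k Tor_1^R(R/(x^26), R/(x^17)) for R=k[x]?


Tor_1(R/I,R/J)=(I cap J)/IJ=(x^26)/(x^43)
dim=43-26=min(26,17)=17


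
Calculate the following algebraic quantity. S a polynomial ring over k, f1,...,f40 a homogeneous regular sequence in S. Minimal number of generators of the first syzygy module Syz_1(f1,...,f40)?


Regular sequence => Koszul complex is the minimal free resolution.
Syz_1 minimally generated by Koszul relations f_i*e_j - f_j*e_i (i<j): mu(Syz_1) = beta_2 = C(m,2) = m(m-1)/2
m=40
40*39/2 = 780


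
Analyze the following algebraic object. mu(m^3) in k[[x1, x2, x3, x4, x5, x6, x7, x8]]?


C(n+d-1,d)=C(10,3)=120


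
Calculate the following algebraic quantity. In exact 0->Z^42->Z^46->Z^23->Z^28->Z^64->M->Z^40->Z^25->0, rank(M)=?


Alt sum=0:
(-1)^0*42 + (-1)^1*46 + (-1)^2*23 + (-1)^3*28 + (-1)^4*64 + (-1)^5*? + (-1)^6*40 + (-1)^7*25=0
rank(M)=70


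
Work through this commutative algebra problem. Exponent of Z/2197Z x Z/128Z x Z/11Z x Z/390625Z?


Exponent = lcm of the cyclic orders; pairwise coprime => product.
13^3*2^7*11^1*5^8=2197*128*11*390625=1208350000000


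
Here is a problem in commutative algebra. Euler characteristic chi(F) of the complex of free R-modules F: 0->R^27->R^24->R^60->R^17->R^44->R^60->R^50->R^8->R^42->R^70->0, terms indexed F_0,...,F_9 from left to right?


chi = sum (-1)^i * rank:
(-1)^0*27=27
(-1)^1*24=-24
(-1)^2*60=60
(-1)^3*17=-17
(-1)^4*44=44
(-1)^5*60=-60
(-1)^6*50=50
(-1)^7*8=-8
(-1)^8*42=42
(-1)^9*70=-70
chi=44


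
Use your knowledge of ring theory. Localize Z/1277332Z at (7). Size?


7-primary part: 1277332=7^5*76
Size=7^5=16807


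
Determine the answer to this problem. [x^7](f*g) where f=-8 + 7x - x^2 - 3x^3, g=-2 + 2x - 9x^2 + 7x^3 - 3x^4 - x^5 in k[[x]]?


[x^7] = sum a_i*b_j, i+j=7
  -1*-1=1
  -3*-3=9
Sum=10


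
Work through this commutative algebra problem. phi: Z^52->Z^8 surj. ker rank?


rank(ker) = 52-8 = 44


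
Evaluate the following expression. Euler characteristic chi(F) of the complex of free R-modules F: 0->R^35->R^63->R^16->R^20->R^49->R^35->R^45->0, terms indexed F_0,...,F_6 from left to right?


chi = sum (-1)^i * rank:
(-1)^0*35=35
(-1)^1*63=-63
(-1)^2*16=16
(-1)^3*20=-20
(-1)^4*49=49
(-1)^5*35=-35
(-1)^6*45=45
chi=27


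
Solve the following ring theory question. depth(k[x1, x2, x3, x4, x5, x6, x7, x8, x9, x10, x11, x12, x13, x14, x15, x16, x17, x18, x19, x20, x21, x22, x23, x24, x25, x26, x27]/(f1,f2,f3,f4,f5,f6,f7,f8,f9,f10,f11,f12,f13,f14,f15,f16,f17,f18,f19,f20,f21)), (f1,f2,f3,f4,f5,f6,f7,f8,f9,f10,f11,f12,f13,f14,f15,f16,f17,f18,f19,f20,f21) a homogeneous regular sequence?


depth(R)=27
depth(R/I)=27-21=6


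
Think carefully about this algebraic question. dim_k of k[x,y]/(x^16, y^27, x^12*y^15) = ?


k[x,y]/I, I = (x^16, y^27, x^12*y^15)
Rect: 16x27=432. Corner: (16-12)x(27-15)=48.
dim = 432-48 = 384


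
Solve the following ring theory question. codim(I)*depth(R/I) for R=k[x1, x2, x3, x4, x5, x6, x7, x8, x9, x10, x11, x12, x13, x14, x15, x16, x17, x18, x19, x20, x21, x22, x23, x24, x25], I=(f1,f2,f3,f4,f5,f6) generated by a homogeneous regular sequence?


codim=6, depth=dim(R/I)=25-6=19
Product=6*19=114


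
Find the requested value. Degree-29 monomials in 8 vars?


C(d+n-1,n-1)=C(36,7)=8347680


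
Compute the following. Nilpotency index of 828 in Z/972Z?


828^k mod 972:
k=1: 828
k=2: 324
k=3: 0
First zero at k = 3


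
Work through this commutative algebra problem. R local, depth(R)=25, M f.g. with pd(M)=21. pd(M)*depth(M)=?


pd+depth=25
depth=25-21=4
pd*depth=21*4=84


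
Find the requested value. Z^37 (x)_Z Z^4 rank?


rank(M(x)N) = rank(M)*rank(N)
37*4 = 148


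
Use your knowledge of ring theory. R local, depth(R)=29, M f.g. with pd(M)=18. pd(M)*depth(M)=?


pd+depth=29
depth=29-18=11
pd*depth=18*11=198


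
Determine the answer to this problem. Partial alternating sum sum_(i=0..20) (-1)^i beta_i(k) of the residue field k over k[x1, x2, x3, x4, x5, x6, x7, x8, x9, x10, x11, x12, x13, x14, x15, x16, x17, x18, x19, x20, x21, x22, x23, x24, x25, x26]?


Koszul resolution: beta_i(k)=C(n,i), n=26
sum_(i=0..p) (-1)^i C(n,i) = (-1)^p C(n-1,p)
(-1)^20*C(25,20) = (-1)^20*53130 = 53130


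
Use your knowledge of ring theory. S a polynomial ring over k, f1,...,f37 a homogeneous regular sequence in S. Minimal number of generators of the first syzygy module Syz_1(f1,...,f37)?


Regular sequence => Koszul complex is the minimal free resolution.
Syz_1 minimally generated by Koszul relations f_i*e_j - f_j*e_i (i<j): mu(Syz_1) = beta_2 = C(m,2) = m(m-1)/2
m=37
37*36/2 = 666


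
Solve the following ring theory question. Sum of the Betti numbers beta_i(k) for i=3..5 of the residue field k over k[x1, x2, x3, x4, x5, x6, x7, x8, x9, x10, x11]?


Koszul resolution: beta_i(k)=C(n,i), n=11
C(11,3)=165, C(11,4)=330, C(11,5)=462
Sum=957


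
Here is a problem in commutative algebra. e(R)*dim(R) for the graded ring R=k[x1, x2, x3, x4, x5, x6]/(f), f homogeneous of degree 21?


e(R)=deg(f)=21, dim(R)=6-1=5
e*dim=21*5=105


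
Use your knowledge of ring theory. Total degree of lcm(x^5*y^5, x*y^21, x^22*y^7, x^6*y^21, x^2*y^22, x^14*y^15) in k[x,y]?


lcm = componentwise max:
x: max(5,1,22,6,2,14)=22
y: max(5,21,7,21,22,15)=22
Total=22+22=44


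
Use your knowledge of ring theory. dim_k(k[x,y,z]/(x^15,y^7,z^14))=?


Basis: x^iy^jz^k, i<15,j<7,k<14
15*7*14=1470


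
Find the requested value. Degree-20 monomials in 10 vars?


C(d+n-1,n-1)=C(29,9)=10015005


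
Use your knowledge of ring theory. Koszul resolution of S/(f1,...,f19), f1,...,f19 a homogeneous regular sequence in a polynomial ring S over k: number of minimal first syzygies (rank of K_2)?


Regular sequence => Koszul complex is the minimal free resolution.
Syz_1 minimally generated by Koszul relations f_i*e_j - f_j*e_i (i<j): mu(Syz_1) = beta_2 = C(m,2) = m(m-1)/2
m=19
19*18/2 = 171


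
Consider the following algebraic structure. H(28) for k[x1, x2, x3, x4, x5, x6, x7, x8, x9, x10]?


C(d+n-1,n-1)=C(37,9)=124403620


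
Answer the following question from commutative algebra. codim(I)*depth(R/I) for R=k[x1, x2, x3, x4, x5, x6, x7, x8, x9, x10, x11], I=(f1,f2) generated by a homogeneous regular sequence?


codim=2, depth=dim(R/I)=11-2=9
Product=2*9=18


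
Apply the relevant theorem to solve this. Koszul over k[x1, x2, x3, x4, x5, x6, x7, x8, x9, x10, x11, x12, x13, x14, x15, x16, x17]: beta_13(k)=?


C(n,i)=C(17,13)=2380


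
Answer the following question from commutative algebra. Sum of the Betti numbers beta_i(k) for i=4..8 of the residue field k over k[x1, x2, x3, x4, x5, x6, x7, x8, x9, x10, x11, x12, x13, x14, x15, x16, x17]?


Koszul resolution: beta_i(k)=C(n,i), n=17
C(17,4)=2380, C(17,5)=6188, C(17,6)=12376, C(17,7)=19448, C(17,8)=24310
Sum=64702


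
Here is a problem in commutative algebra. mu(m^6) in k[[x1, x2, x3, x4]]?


C(n+d-1,d)=C(9,6)=84


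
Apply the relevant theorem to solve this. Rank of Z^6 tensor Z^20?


rank(M(x)N) = rank(M)*rank(N)
6*20 = 120


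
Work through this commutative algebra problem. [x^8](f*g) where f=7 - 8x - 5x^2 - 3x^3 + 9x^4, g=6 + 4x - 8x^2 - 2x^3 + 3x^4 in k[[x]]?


[x^8] = sum a_i*b_j, i+j=8
  9*3=27
Sum=27


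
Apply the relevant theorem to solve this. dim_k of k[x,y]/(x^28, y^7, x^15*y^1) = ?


k[x,y]/I, I = (x^28, y^7, x^15*y^1)
Rect: 28x7=196. Corner: (28-15)x(7-1)=78.
dim = 196-78 = 118


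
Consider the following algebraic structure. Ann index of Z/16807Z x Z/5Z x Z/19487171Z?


Exponent = lcm of the cyclic orders; pairwise coprime => product.
7^5*5^1*11^7=16807*5*19487171=1637604414985


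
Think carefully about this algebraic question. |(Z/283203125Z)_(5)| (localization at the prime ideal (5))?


5-primary part: 283203125=5^10*29
Size=5^10=9765625


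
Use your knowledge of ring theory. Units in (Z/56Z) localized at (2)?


Local ring = Z/8Z.
phi(8) = 2^2*(2-1) = 4


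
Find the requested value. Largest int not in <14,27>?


gcd(14,27)=1 => F=ab-a-b=14*27-14-27=378-41=337


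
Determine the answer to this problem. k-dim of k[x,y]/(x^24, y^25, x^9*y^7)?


k[x,y]/I, I = (x^24, y^25, x^9*y^7)
Rect: 24x25=600. Corner: (24-9)x(25-7)=270.
dim = 600-270 = 330


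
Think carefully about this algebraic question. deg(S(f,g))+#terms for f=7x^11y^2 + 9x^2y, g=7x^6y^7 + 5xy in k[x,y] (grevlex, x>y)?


LT(f)=7x^11y^2, LT(g)=7x^6y^7
lcm(LM)=x^11y^7
S(f,g) (scaled by 49 to clear denominators) = 7y^5*f - 7x^5*g = 63x^2y^6 - 35x^6y
2 terms, deg 8.
8+2=10


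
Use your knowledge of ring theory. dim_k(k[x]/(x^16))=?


Basis: 1,x,...,x^15
dim=16


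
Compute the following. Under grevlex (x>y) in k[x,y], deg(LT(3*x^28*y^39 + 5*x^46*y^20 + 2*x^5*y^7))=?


LT: 3*x^28*y^39
deg_x=28, deg_y=39
Total=28+39=67


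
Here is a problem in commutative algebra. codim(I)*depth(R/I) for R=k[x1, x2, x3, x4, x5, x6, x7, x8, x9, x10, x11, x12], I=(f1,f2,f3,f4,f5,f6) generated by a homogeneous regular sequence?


codim=6, depth=dim(R/I)=12-6=6
Product=6*6=36


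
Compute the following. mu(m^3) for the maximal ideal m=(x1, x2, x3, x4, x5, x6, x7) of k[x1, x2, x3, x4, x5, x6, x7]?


Graded Nakayama: mu(m^d) = dim_k (m^d/m^(d+1)) = #degree-3 monomials in 7 vars
C(n+d-1,d)=C(9,3)=84


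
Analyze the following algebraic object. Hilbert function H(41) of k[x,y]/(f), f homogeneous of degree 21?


H(t)=d for t>=d-1.
d=21, t=41
H(41)=21


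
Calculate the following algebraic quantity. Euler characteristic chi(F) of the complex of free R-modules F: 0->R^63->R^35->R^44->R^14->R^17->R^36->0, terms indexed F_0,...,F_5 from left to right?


chi = sum (-1)^i * rank:
(-1)^0*63=63
(-1)^1*35=-35
(-1)^2*44=44
(-1)^3*14=-14
(-1)^4*17=17
(-1)^5*36=-36
chi=39


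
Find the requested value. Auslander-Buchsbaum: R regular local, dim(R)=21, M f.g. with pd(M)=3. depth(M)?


pd+depth=depth(R)=21
depth=21-3=18


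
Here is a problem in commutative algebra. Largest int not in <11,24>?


gcd(11,24)=1 => F=ab-a-b=11*24-11-24=264-35=229


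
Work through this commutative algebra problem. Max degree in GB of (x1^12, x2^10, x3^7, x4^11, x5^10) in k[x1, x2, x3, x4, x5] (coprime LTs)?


Pure powers, coprime LTs => already GB.
Degrees: 12, 10, 7, 11, 10
Max=12


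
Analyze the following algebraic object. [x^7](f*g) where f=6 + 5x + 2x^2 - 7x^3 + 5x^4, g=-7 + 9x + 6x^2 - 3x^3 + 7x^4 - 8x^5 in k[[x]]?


[x^7] = sum a_i*b_j, i+j=7
  2*-8=-16
  -7*7=-49
  5*-3=-15
Sum=-80


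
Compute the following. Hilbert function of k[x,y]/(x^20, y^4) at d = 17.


k[x,y], I = (x^20, y^4), d = 17
Need i < 20 and d-i < 4.
Range: 14 <= i <= 17.
H(17) = 4


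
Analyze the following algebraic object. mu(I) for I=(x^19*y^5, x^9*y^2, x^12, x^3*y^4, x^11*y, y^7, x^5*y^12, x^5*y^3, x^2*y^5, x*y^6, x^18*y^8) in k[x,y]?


Remove redundant (divisible by others).
x^5*y^12 redundant.
x^19*y^5 redundant.
x^18*y^8 redundant.
Min: x^12, x^11*y, x^9*y^2, x^5*y^3, x^3*y^4, x^2*y^5, x*y^6, y^7
Count=8
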